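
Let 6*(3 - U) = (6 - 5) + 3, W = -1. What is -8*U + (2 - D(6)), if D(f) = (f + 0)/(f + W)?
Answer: -268/15 ≈ -17.867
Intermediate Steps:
D(f) = f/(-1 + f) (D(f) = (f + 0)/(f - 1) = f/(-1 + f))
U = 7/3 (U = 3 - ((6 - 5) + 3)/6 = 3 - (1 + 3)/6 = 3 - ⅙*4 = 3 - ⅔ = 7/3 ≈ 2.3333)
-8*U + (2 - D(6)) = -8*7/3 + (2 - 6/(-1 + 6)) = -56/3 + (2 - 6/5) = -56/3 + ⅘ = -268/15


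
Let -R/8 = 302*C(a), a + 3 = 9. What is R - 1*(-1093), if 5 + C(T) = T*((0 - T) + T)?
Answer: 13173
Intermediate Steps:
a = 6 (a = -3 + 9 = 6)
C(T) = -5 (C(T) = -5 + T*((0 - T) + T) = -5 + T*(-T + T) = -5 + T*0 = -5 + 0 = -5)
R = 12080 (R = -2416*(-5) = -8*(-1510) = 12080)
R - 1*(-1093) = 12080 - 1*(-1093) = 12080 + 1093 = 13173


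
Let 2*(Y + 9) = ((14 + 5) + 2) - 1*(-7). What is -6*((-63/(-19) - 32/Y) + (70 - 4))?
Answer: -35862/95 ≈ -377.49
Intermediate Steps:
Y = 5 (Y = -9 + (((14 + 5) + 2) - 1*(-7))/2 = -9 + ((19 + 2) + 7)/2 = -9 + (21 + 7)/2 = -9 + (1/2)*28 = -9 + 14 = 5)
-6*((-63/(-19) - 32/Y) + (70 - 4)) = -6*((-63/(-19) - 32/5) + (70 - 4)) = -6*((-63*(-1/19) - 32*1/5) + 66) = -6*((63/19 - 32/5) + 66) = -6*(-293/95 + 66) = -6*5977/95 = -35862/95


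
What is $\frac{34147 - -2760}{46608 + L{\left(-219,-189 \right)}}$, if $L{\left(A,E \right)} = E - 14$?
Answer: $\frac{36907}{46405} \approx 0.79532$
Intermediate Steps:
$L{\left(A,E \right)} = -14 + E$ ($L{\left(A,E \right)} = E - 14 = -14 + E$)
$\frac{34147 - -2760}{46608 + L{\left(-219,-189 \right)}} = \frac{34147 - -2760}{46608 - 203} = \frac{34147 + 2760}{46608 - 203} = \frac{36907}{46405}$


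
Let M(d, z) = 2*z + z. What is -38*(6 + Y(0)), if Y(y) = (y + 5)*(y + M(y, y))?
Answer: -228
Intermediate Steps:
M(d, z) = 3*z
Y(y) = 4*y*(5 + y) (Y(y) = (y + 5)*(y + 3*y) = (5 + y)*(4*y) = 4*y*(5 + y))
-38*(6 + Y(0)) = -38*(6 + 4*0*(5 + 0)) = -38*(6 + 4*0*5) = -38*(6 + 0) = -38*6 = -228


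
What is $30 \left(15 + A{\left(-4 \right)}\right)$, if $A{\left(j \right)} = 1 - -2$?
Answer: $540$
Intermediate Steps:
$A{\left(j \right)} = 3$ ($A{\left(j \right)} = 1 + 2 = 3$)
$30 \left(15 + A{\left(-4 \right)}\right) = 30 \left(15 + 3\right) = 30 \cdot 18 = 540$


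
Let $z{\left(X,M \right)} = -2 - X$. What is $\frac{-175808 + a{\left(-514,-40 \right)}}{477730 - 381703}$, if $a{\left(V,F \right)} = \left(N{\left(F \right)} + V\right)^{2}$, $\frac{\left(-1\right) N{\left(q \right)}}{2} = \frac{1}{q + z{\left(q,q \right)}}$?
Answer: $\frac{87361}{96027} \approx 0.90975$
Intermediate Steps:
$N{\left(q \right)} = 1$ ($N{\left(q \right)} = - \frac{2}{q - \left(2 + q\right)} = - \frac{2}{-2} = \left(-2\right) \left(- \frac{1}{2}\right) = 1$)
$a{\left(V,F \right)} = \left(1 + V\right)^{2}$
$\frac{-175808 + a{\left(-514,-40 \right)}}{477730 - 381703} = \frac{-175808 + \left(1 - 514\right)^{2}}{477730 - 381703} = \frac{-175808 + \left(-513\right)^{2}}{96027} = \left(-175808 + 263169\right) \frac{1}{96027} = 87361 \cdot \frac{1}{96027} = \frac{87361}{96027}$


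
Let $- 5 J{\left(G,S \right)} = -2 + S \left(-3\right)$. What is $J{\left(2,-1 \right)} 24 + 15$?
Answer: $\frac{51}{5} \approx 10.2$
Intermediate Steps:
$J{\left(G,S \right)} = \frac{2}{5} + \frac{3 S}{5}$ ($J{\left(G,S \right)} = - \frac{-2 + S \left(-3\right)}{5} = - \frac{-2 - 3 S}{5} = \frac{2}{5} + \frac{3 S}{5}$)
$J{\left(2,-1 \right)} 24 + 15 = \left(\frac{2}{5} + \frac{3}{5} \left(-1\right)\right) 24 + 15 = \left(\frac{2}{5} - \frac{3}{5}\right) 24 + 15 = \left(- \frac{1}{5}\right) 24 + 15 = - \frac{24}{5} + 15 = \frac{51}{5}$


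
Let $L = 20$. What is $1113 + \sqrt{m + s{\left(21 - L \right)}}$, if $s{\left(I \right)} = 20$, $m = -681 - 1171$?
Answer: $1113 + 2 i \sqrt{458} \approx 1113.0 + 42.802 i$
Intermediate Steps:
$m = -1852$
$1113 + \sqrt{m + s{\left(21 - L \right)}} = 1113 + \sqrt{-1852 + 20} = 1113 + \sqrt{-1832} = 1113 + 2 i \sqrt{458}$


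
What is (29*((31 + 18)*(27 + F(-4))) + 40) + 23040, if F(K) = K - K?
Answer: 61447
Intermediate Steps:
F(K) = 0
(29*((31 + 18)*(27 + F(-4))) + 40) + 23040 = (29*((31 + 18)*(27 + 0)) + 40) + 23040 = (29*(49*27) + 40) + 23040 = (29*1323 + 40) + 23040 = (38367 + 40) + 23040 = 38407 + 23040 = 61447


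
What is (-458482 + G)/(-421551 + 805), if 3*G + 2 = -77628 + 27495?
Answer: 1425581/1262238 ≈ 1.1294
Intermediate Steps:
G = -50135/3 (G = -⅔ + (-77628 + 27495)/3 = -⅔ + (⅓)*(-50133) = -⅔ - 16711 = -50135/3 ≈ -16712.)
(-458482 + G)/(-421551 + 805) = (-458482 - 50135/3)/(-421551 + 805) = -1425581/3/(-420746) = -1425581/3*(-1/420746) = 1425581/1262238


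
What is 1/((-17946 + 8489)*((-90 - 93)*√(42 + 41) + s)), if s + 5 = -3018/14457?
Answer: -13440191/67826712065663138 + 1416588421*√83/203480136196989414 ≈ 6.3227e-8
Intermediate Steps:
s = -25101/4819 (s = -5 - 3018/14457 = -5 - 3018*1/14457 = -5 - 1006/4819 = -25101/4819 ≈ -5.2088)
1/((-17946 + 8489)*((-90 - 93)*√(42 + 41) + s)) = 1/((-17946 + 8489)*((-90 - 93)*√(42 + 41) - 25101/4819)) = 1/(-9457*(-183*√83 - 25101/4819)) = 1/(-9457*(-25101/4819 - 183*√83)) = 1/(237380157/4819 + 1730631*√83)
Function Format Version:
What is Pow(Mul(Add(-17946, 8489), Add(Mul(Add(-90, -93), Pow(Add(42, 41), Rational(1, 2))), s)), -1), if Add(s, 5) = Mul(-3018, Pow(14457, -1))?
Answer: Add(Rational(-13440191, 67826712065663138), Mul(Rational(1416588421, 203480136196989414), Pow(83, Rational(1, 2)))) ≈ 6.3227e-8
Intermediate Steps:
s = Rational(-25101, 4819) (s = Add(-5, Mul(-3018, Pow(14457, -1))) = Add(-5, Mul(-3018, Rational(1, 14457))) = Add(-5, Rational(-1006, 4819)) = Rational(-25101, 4819) ≈ -5.2088)
Pow(Mul(Add(-17946, 8489), Add(Mul(Add(-90, -93), Pow(Add(42, 41), Rational(1, 2))), s)), -1) = Pow(Mul(Add(-17946, 8489), Add(Mul(Add(-90, -93), Pow(Add(42, 41), Rational(1, 2))), Rational(-25101, 4819))), -1) = Pow(Mul(-9457, Add(Mul(-183, Pow(83, Rational(1, 2))), Rational(-25101, 4819))), -1) = Pow(Mul(-9457, Add(Rational(-25101, 4819), Mul(-183, Pow(83, Rational(1, 2))))), -1) = Pow(Add(Rational(237380157, 4819), Mul(1730631, Pow(83, Rational(1, 2)))), -1)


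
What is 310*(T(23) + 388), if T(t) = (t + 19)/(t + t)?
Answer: 2772950/23 ≈ 1.2056e+5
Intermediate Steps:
T(t) = (19 + t)/(2*t) (T(t) = (19 + t)/((2*t)) = (19 + t)*(1/(2*t)) = (19 + t)/(2*t))
310*(T(23) + 388) = 310*((½)*(19 + 23)/23 + 388) = 310*((½)*(1/23)*42 + 388) = 310*(21/23 + 388) = 310*(8945/23) = 2772950/23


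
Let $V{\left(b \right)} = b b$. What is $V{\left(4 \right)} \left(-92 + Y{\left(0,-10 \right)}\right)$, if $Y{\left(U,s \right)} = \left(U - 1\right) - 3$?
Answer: $-1536$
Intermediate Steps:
$Y{\left(U,s \right)} = -4 + U$ ($Y{\left(U,s \right)} = \left(-1 + U\right) - 3 = -4 + U$)
$V{\left(b \right)} = b^{2}$
$V{\left(4 \right)} \left(-92 + Y{\left(0,-10 \right)}\right) = 4^{2} \left(-92 + \left(-4 + 0\right)\right) = 16 \left(-92 - 4\right) = 16 \left(-96\right) = -1536$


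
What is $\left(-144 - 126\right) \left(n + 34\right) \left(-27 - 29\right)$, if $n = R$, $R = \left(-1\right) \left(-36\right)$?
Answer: $1058400$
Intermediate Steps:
$R = 36$
$n = 36$
$\left(-144 - 126\right) \left(n + 34\right) \left(-27 - 29\right) = \left(-144 - 126\right) \left(36 + 34\right) \left(-27 - 29\right) = - 270 \cdot 70 \left(-56\right) = \left(-270\right) \left(-3920\right) = 1058400$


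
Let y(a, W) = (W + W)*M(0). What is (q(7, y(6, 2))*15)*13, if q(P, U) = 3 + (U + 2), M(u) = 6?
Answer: 5655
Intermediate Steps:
y(a, W) = 12*W (y(a, W) = (W + W)*6 = (2*W)*6 = 12*W)
q(P, U) = 5 + U (q(P, U) = 3 + (2 + U) = 5 + U)
(q(7, y(6, 2))*15)*13 = ((5 + 12*2)*15)*13 = ((5 + 24)*15)*13 = (29*15)*13 = 435*13 = 5655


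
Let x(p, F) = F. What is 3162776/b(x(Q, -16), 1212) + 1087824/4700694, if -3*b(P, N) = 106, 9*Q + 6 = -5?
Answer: -3716800932524/41522797 ≈ -89512.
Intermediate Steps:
Q = -11/9 (Q = -⅔ + (⅑)*(-5) = -⅔ - 5/9 = -11/9 ≈ -1.2222)
b(P, N) = -106/3 (b(P, N) = -⅓*106 = -106/3)
3162776/b(x(Q, -16), 1212) + 1087824/4700694 = 3162776/(-106/3) + 1087824/4700694 = 3162776*(-3/106) + 1087824*(1/4700694) = -4744164/53 + 181304/783449 = -3716800932524/41522797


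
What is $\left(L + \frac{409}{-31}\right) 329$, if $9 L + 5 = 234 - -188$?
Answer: $\frac{1013978}{93} \approx 10903.0$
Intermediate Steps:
$L = \frac{139}{3}$ ($L = - \frac{5}{9} + \frac{234 - -188}{9} = - \frac{5}{9} + \frac{234 + 188}{9} = - \frac{5}{9} + \frac{1}{9} \cdot 422 = - \frac{5}{9} + \frac{422}{9} = \frac{139}{3} \approx 46.333$)
$\left(L + \frac{409}{-31}\right) 329 = \left(\frac{139}{3} + \frac{409}{-31}\right) 329 = \left(\frac{139}{3} + 409 \left(- \frac{1}{31}\right)\right) 329 = \left(\frac{139}{3} - \frac{409}{31}\right) 329 = \frac{3082}{93} \cdot 329 = \frac{1013978}{93}$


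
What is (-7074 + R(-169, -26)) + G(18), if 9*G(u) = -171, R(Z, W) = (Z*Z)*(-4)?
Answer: -121337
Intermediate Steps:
R(Z, W) = -4*Z**2 (R(Z, W) = Z**2*(-4) = -4*Z**2)
G(u) = -19 (G(u) = (1/9)*(-171) = -19)
(-7074 + R(-169, -26)) + G(18) = (-7074 - 4*(-169)**2) - 19 = (-7074 - 4*28561) - 19 = (-7074 - 114244) - 19 = -121318 - 19 = -121337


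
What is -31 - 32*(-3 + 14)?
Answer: -383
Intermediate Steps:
-31 - 32*(-3 + 14) = -31 - 32*11 = -31 - 352 = -383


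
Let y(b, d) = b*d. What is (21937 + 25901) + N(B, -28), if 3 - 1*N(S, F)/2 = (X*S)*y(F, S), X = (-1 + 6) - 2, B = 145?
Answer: 3580044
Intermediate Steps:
X = 3 (X = 5 - 2 = 3)
N(S, F) = 6 - 6*F*S**2 (N(S, F) = 6 - 2*3*S*F*S = 6 - 6*F*S**2)
(21937 + 25901) + N(B, -28) = (21937 + 25901) + (6 - 6*(-28)*145**2) = 47838 + (6 - 6*(-28)*21025) = 47838 + (6 + 3532200) = 47838 + 3532206 = 3580044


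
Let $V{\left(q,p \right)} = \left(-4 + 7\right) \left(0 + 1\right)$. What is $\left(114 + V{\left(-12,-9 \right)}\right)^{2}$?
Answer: $13689$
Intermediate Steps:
$V{\left(q,p \right)} = 3$ ($V{\left(q,p \right)} = 3 \cdot 1 = 3$)
$\left(114 + V{\left(-12,-9 \right)}\right)^{2} = \left(114 + 3\right)^{2} = 117^{2} = 13689$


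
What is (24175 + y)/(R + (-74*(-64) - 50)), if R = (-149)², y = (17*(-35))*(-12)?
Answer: 31315/26887 ≈ 1.1647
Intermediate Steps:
y = 7140 (y = -595*(-12) = 7140)
R = 22201
(24175 + y)/(R + (-74*(-64) - 50)) = (24175 + 7140)/(22201 + (-74*(-64) - 50)) = 31315/(22201 + (4736 - 50)) = 31315/(22201 + 4686) = 31315/26887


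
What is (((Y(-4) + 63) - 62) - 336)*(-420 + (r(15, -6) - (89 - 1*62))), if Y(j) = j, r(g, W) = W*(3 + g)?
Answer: 188145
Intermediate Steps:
(((Y(-4) + 63) - 62) - 336)*(-420 + (r(15, -6) - (89 - 1*62))) = (((-4 + 63) - 62) - 336)*(-420 + (-6*(3 + 15) - (89 - 1*62))) = ((59 - 62) - 336)*(-420 + (-6*18 - (89 - 62))) = (-3 - 336)*(-420 + (-108 - 1*27)) = -339*(-420 + (-108 - 27)) = -339*(-420 - 135) = -339*(-555) = 188145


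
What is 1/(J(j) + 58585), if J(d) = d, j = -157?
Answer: 1/58428 ≈ 1.7115e-5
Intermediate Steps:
1/(J(j) + 58585) = 1/(-157 + 58585) = 1/58428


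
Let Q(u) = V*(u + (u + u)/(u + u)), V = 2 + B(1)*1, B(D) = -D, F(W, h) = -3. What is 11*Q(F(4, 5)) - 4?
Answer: -26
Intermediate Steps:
V = 1 (V = 2 - 1*1*1 = 2 - 1*1 = 2 - 1 = 1)
Q(u) = 1 + u (Q(u) = 1*(u + (u + u)/(u + u)) = 1*(u + (2*u)/((2*u))) = 1*(u + (2*u)*(1/(2*u))) = 1*(u + 1) = 1*(1 + u) = 1 + u)
11*Q(F(4, 5)) - 4 = 11*(1 - 3) - 4 = 11*(-2) - 4 = -22 - 4 = -26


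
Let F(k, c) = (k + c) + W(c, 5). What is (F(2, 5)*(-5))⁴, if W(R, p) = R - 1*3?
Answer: 4100625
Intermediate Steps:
W(R, p) = -3 + R (W(R, p) = R - 3 = -3 + R)
F(k, c) = -3 + k + 2*c (F(k, c) = (k + c) + (-3 + c) = (c + k) + (-3 + c) = -3 + k + 2*c)
(F(2, 5)*(-5))⁴ = ((-3 + 2 + 2*5)*(-5))⁴ = ((-3 + 2 + 10)*(-5))⁴ = (9*(-5))⁴ = (-45)⁴ = 4100625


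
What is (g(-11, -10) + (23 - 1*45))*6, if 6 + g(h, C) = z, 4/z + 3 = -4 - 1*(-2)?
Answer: -864/5 ≈ -172.80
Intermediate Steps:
z = -⅘ (z = 4/(-3 + (-4 - 1*(-2))) = 4/(-3 + (-4 + 2)) = 4/(-3 - 2) = 4/(-5) = 4*(-⅕) = -⅘ ≈ -0.80000)
g(h, C) = -34/5 (g(h, C) = -6 - ⅘ = -34/5)
(g(-11, -10) + (23 - 1*45))*6 = (-34/5 + (23 - 1*45))*6 = (-34/5 + (23 - 45))*6 = (-34/5 - 22)*6 = -144/5*6 = -864/5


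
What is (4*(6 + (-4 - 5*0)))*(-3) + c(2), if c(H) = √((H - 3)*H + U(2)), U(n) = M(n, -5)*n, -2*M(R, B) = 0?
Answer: -24 + I*√2 ≈ -24.0 + 1.4142*I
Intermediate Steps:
M(R, B) = 0 (M(R, B) = -½*0 = 0)
U(n) = 0 (U(n) = 0*n = 0)
c(H) = √(H*(-3 + H)) (c(H) = √((H - 3)*H + 0) = √((-3 + H)*H + 0) = √(H*(-3 + H) + 0) = √(H*(-3 + H)))
(4*(6 + (-4 - 5*0)))*(-3) + c(2) = (4*(6 + (-4 - 5*0)))*(-3) + √(2*(-3 + 2)) = (4*(6 + (-4 + 0)))*(-3) + √(2*(-1)) = (4*(6 - 4))*(-3) + √(-2) = (4*2)*(-3) + I*√2 = 8*(-3) + I*√2 = -24 + I*√2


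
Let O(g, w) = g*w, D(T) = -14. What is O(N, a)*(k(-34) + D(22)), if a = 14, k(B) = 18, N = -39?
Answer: -2184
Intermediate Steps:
O(N, a)*(k(-34) + D(22)) = (-39*14)*(18 - 14) = -546*4 = -2184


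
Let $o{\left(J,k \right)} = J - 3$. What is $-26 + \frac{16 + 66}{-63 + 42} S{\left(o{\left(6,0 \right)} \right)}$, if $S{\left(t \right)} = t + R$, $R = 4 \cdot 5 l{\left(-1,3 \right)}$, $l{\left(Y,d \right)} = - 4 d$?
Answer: $\frac{6296}{7} \approx 899.43$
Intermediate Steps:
$R = -240$ ($R = 4 \cdot 5 \left(\left(-4\right) 3\right) = 20 \left(-12\right) = -240$)
$o{\left(J,k \right)} = -3 + J$ ($o{\left(J,k \right)} = J - 3 = -3 + J$)
$S{\left(t \right)} = -240 + t$ ($S{\left(t \right)} = t - 240 = -240 + t$)
$-26 + \frac{16 + 66}{-63 + 42} S{\left(o{\left(6,0 \right)} \right)} = -26 + \frac{16 + 66}{-63 + 42} \left(-240 + \left(-3 + 6\right)\right) = -26 + \frac{82}{-21} \left(-240 + 3\right) = -26 + 82 \left(- \frac{1}{21}\right) \left(-237\right) = -26 - - \frac{6478}{7} = -26 + \frac{6478}{7} = \frac{6296}{7}$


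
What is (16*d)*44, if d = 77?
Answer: 54208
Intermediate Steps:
(16*d)*44 = (16*77)*44 = 1232*44 = 54208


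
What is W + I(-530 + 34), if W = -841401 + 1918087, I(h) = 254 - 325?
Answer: 1076615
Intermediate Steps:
I(h) = -71
W = 1076686
W + I(-530 + 34) = 1076686 - 71 = 1076615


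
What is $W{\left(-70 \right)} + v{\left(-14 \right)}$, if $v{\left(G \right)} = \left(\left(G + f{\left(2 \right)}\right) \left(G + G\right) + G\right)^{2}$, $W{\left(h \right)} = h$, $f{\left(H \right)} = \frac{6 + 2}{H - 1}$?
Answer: $23646$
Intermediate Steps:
$f{\left(H \right)} = \frac{8}{-1 + H}$
$v{\left(G \right)} = \left(G + 2 G \left(8 + G\right)\right)^{2}$ ($v{\left(G \right)} = \left(\left(G + \frac{8}{-1 + 2}\right) \left(G + G\right) + G\right)^{2} = \left(\left(G + \frac{8}{1}\right) 2 G + G\right)^{2} = \left(\left(G + 8 \cdot 1\right) 2 G + G\right)^{2} = \left(\left(G + 8\right) 2 G + G\right)^{2} = \left(\left(8 + G\right) 2 G + G\right)^{2} = \left(2 G \left(8 + G\right) + G\right)^{2} = \left(G + 2 G \left(8 + G\right)\right)^{2}$)
$W{\left(-70 \right)} + v{\left(-14 \right)} = -70 + \left(-14\right)^{2} \left(17 + 2 \left(-14\right)\right)^{2} = -70 + 196 \left(17 - 28\right)^{2} = -70 + 196 \left(-11\right)^{2} = -70 + 196 \cdot 121 = -70 + 23716 = 23646$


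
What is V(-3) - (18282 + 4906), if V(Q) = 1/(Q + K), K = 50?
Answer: -1089835/47 ≈ -23188.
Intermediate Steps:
V(Q) = 1/(50 + Q) (V(Q) = 1/(Q + 50) = 1/(50 + Q))
V(-3) - (18282 + 4906) = 1/(50 - 3) - (18282 + 4906) = 1/47 - 1*23188 = 1/47 - 23188 = -1089835/47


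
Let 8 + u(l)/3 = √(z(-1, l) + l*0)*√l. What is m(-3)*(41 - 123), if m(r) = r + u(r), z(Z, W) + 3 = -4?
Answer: 2214 + 246*√21 ≈ 3341.3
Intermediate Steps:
z(Z, W) = -7 (z(Z, W) = -3 - 4 = -7)
u(l) = -24 + 3*I*√7*√l (u(l) = -24 + 3*(√(-7 + l*0)*√l) = -24 + 3*(√(-7 + 0)*√l) = -24 + 3*(√(-7)*√l) = -24 + 3*((I*√7)*√l) = -24 + 3*(I*√7*√l) = -24 + 3*I*√7*√l)
m(r) = -24 + r + 3*I*√7*√r (m(r) = r + (-24 + 3*I*√7*√r) = -24 + r + 3*I*√7*√r)
m(-3)*(41 - 123) = (-24 - 3 + 3*I*√7*√(-3))*(41 - 123) = (-24 - 3 + 3*I*√7*(I*√3))*(-82) = (-24 - 3 - 3*√21)*(-82) = (-27 - 3*√21)*(-82) = 2214 + 246*√21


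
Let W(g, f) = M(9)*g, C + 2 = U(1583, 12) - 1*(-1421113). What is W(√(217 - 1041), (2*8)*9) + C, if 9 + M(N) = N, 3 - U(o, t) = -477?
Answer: 1421591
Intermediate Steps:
U(o, t) = 480 (U(o, t) = 3 - 1*(-477) = 3 + 477 = 480)
M(N) = -9 + N
C = 1421591 (C = -2 + (480 - 1*(-1421113)) = -2 + (480 + 1421113) = -2 + 1421593 = 1421591)
W(g, f) = 0 (W(g, f) = (-9 + 9)*g = 0*g = 0)
W(√(217 - 1041), (2*8)*9) + C = 0 + 1421591 = 1421591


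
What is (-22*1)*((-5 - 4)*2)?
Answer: 396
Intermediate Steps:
(-22*1)*((-5 - 4)*2) = -(-198)*2 = -22*(-18) = 396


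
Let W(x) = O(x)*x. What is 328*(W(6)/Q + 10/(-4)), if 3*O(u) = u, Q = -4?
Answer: -1804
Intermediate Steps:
O(u) = u/3
W(x) = x²/3 (W(x) = (x/3)*x = x²/3)
328*(W(6)/Q + 10/(-4)) = 328*(((⅓)*6²)/(-4) + 10/(-4)) = 328*(((⅓)*36)*(-¼) + 10*(-¼)) = 328*(12*(-¼) - 5/2) = 328*(-3 - 5/2) = 328*(-11/2) = -1804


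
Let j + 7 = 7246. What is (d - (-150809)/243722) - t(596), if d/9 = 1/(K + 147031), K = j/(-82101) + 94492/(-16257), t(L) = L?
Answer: -4745903554160985582845/7971202047017809424 ≈ -595.38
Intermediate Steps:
j = 7239 (j = -7 + 7246 = 7239)
K = -2625190705/444905319 (K = 7239/(-82101) + 94492/(-16257) = 7239*(-1/82101) + 94492*(-1/16257) = -2413/27367 - 94492/16257 = -2625190705/444905319 ≈ -5.9006)
d = 4004147871/65412248767184 (d = 9/(-2625190705/444905319 + 147031) = 9/(65412248767184/444905319) = 9*(444905319/65412248767184) = 4004147871/65412248767184 ≈ 6.1214e-5)
(d - (-150809)/243722) - t(596) = (4004147871/65412248767184 - (-150809)/243722) - 1*596 = (4004147871/65412248767184 - (-150809)/243722) - 596 = (4004147871/65412248767184 - 1*(-150809/243722)) - 596 = (4004147871/65412248767184 + 150809/243722) - 596 = 4932865861628833859/7971202047017809424 - 596 = -4745903554160985582845/7971202047017809424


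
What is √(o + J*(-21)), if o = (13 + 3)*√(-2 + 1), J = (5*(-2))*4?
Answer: 2*√(210 + 4*I) ≈ 28.984 + 0.27601*I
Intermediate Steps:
J = -40 (J = -10*4 = -40)
o = 16*I (o = 16*√(-1) = 16*I ≈ 16.0*I)
√(o + J*(-21)) = √(16*I - 40*(-21)) = √(16*I + 840) = √(840 + 16*I)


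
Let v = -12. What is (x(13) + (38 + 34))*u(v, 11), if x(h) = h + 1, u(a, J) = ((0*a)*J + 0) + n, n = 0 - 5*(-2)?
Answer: 860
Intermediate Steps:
n = 10 (n = 0 + 10 = 10)
u(a, J) = 10 (u(a, J) = ((0*a)*J + 0) + 10 = (0*J + 0) + 10 = (0 + 0) + 10 = 0 + 10 = 10)
x(h) = 1 + h
(x(13) + (38 + 34))*u(v, 11) = ((1 + 13) + (38 + 34))*10 = (14 + 72)*10 = 86*10 = 860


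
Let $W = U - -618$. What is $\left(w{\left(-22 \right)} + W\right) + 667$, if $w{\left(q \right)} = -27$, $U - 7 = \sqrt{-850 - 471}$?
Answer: $1265 + i \sqrt{1321} \approx 1265.0 + 36.346 i$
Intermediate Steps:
$U = 7 + i \sqrt{1321}$ ($U = 7 + \sqrt{-850 - 471} = 7 + \sqrt{-1321} = 7 + i \sqrt{1321} \approx 7.0 + 36.346 i$)
$W = 625 + i \sqrt{1321}$ ($W = \left(7 + i \sqrt{1321}\right) - -618 = \left(7 + i \sqrt{1321}\right) + 618 = 625 + i \sqrt{1321} \approx 625.0 + 36.346 i$)
$\left(w{\left(-22 \right)} + W\right) + 667 = \left(-27 + \left(625 + i \sqrt{1321}\right)\right) + 667 = \left(598 + i \sqrt{1321}\right) + 667 = 1265 + i \sqrt{1321}$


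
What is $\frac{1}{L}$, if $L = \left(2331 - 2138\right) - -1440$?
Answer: $\frac{1}{1633} \approx 0.00061237$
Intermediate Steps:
$L = 1633$ ($L = \left(2331 - 2138\right) + 1440 = 193 + 1440 = 1633$)
$\frac{1}{L} = \frac{1}{1633}$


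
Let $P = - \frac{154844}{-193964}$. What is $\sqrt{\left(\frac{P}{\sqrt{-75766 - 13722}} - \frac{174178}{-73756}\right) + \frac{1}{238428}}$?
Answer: $\frac{\sqrt{93259992043277750917393303125867605 - 1409182036032321884746897488333 i \sqrt{5593}}}{198723546643044066} \approx 1.5367 - 0.00086829 i$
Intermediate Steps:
$P = \frac{38711}{48491}$ ($P = \left(-154844\right) \left(- \frac{1}{193964}\right) = \frac{38711}{48491} \approx 0.79831$)
$\sqrt{\left(\frac{P}{\sqrt{-75766 - 13722}} - \frac{174178}{-73756}\right) + \frac{1}{238428}} = \sqrt{\left(\frac{38711}{48491 \sqrt{-75766 - 13722}} - \frac{174178}{-73756}\right) + \frac{1}{238428}} = \sqrt{\left(\frac{38711}{48491 \sqrt{-89488}} - - \frac{87089}{36878}\right) + \frac{1}{238428}} = \sqrt{\left(\frac{38711}{48491 \cdot 4 i \sqrt{5593}} + \frac{87089}{36878}\right) + \frac{1}{238428}} = \sqrt{\left(\frac{38711 \left(- \frac{i \sqrt{5593}}{22372}\right)}{48491} + \frac{87089}{36878}\right) + \frac{1}{238428}} = \sqrt{\left(- \frac{38711 i \sqrt{5593}}{1084840652} + \frac{87089}{36878}\right) + \frac{1}{238428}} = \sqrt{\left(\frac{87089}{36878} - \frac{38711 i \sqrt{5593}}{1084840652}\right) + \frac{1}{238428}} = \sqrt{\frac{10382246485}{4396373892} - \frac{38711 i \sqrt{5593}}{1084840652}}$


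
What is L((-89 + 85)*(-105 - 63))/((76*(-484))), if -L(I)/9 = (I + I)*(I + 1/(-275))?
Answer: 139708044/632225 ≈ 220.98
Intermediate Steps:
L(I) = -18*I*(-1/275 + I) (L(I) = -9*(I + I)*(I + 1/(-275)) = -9*2*I*(I - 1/275) = -9*2*I*(-1/275 + I) = -18*I*(-1/275 + I))
L((-89 + 85)*(-105 - 63))/((76*(-484))) = (18*((-89 + 85)*(-105 - 63))*(1 - 275*(-89 + 85)*(-105 - 63))/275)/((76*(-484))) = (18*(-4*(-168))*(1 - (-1100)*(-168))/275)/(-36784) = ((18/275)*672*(1 - 275*672))*(-1/36784) = ((18/275)*672*(1 - 184800))*(-1/36784) = ((18/275)*672*(-184799))*(-1/36784) = -2235328704/275*(-1/36784) = 139708044/632225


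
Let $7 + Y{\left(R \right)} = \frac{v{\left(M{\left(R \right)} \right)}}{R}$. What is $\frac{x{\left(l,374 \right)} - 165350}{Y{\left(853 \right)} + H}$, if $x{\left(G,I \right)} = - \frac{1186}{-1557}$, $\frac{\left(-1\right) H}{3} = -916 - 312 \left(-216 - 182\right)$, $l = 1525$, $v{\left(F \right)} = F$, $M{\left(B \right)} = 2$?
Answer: $\frac{219603795692}{491121877113} \approx 0.44715$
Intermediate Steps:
$H = -369780$ ($H = - 3 \left(-916 - 312 \left(-216 - 182\right)\right) = - 3 \left(-916 - -124176\right) = - 3 \left(-916 + 124176\right) = \left(-3\right) 123260 = -369780$)
$x{\left(G,I \right)} = \frac{1186}{1557}$ ($x{\left(G,I \right)} = \left(-1186\right) \left(- \frac{1}{1557}\right) = \frac{1186}{1557}$)
$Y{\left(R \right)} = -7 + \frac{2}{R}$
$\frac{x{\left(l,374 \right)} - 165350}{Y{\left(853 \right)} + H} = \frac{\frac{1186}{1557} - 165350}{\left(-7 + \frac{2}{853}\right) - 369780} = - \frac{257448764}{1557 \left(\left(-7 + 2 \cdot \frac{1}{853}\right) - 369780\right)} = - \frac{257448764}{1557 \left(\left(-7 + \frac{2}{853}\right) - 369780\right)} = - \frac{257448764}{1557 \left(- \frac{5969}{853} - 369780\right)} = - \frac{257448764}{1557 \left(- \frac{315428309}{853}\right)} = \left(- \frac{257448764}{1557}\right) \left(- \frac{853}{315428309}\right) = \frac{219603795692}{491121877113}$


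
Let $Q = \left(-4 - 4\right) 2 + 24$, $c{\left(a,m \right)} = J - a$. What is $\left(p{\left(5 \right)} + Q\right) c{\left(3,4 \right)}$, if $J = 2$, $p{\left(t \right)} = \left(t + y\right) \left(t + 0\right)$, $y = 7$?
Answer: $-68$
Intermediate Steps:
$p{\left(t \right)} = t \left(7 + t\right)$ ($p{\left(t \right)} = \left(t + 7\right) \left(t + 0\right) = \left(7 + t\right) t = t \left(7 + t\right)$)
$c{\left(a,m \right)} = 2 - a$
$Q = 8$ ($Q = \left(-8\right) 2 + 24 = -16 + 24 = 8$)
$\left(p{\left(5 \right)} + Q\right) c{\left(3,4 \right)} = \left(5 \left(7 + 5\right) + 8\right) \left(2 - 3\right) = \left(5 \cdot 12 + 8\right) \left(2 - 3\right) = \left(60 + 8\right) \left(-1\right) = 68 \left(-1\right) = -68$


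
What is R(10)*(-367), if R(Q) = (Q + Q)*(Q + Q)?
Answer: -146800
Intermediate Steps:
R(Q) = 4*Q² (R(Q) = (2*Q)*(2*Q) = 4*Q²)
R(10)*(-367) = (4*10²)*(-367) = (4*100)*(-367) = 400*(-367) = -146800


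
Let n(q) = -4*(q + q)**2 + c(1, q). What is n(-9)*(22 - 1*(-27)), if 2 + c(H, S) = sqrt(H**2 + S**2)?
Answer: -63602 + 49*sqrt(82) ≈ -63158.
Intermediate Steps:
c(H, S) = -2 + sqrt(H**2 + S**2)
n(q) = -2 + sqrt(1 + q**2) - 16*q**2 (n(q) = -4*(q + q)**2 + (-2 + sqrt(1**2 + q**2)) = -4*4*q**2 + (-2 + sqrt(1 + q**2)) = -16*q**2 + (-2 + sqrt(1 + q**2)) = -2 + sqrt(1 + q**2) - 16*q**2)
n(-9)*(22 - 1*(-27)) = (-2 + sqrt(1 + (-9)**2) - 16*(-9)**2)*(22 - 1*(-27)) = (-2 + sqrt(1 + 81) - 16*81)*(22 + 27) = (-2 + sqrt(82) - 1296)*49 = (-1298 + sqrt(82))*49 = -63602 + 49*sqrt(82)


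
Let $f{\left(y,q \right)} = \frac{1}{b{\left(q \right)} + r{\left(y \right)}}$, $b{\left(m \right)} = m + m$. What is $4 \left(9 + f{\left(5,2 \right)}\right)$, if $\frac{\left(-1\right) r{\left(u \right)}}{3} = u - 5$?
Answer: $37$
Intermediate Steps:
$r{\left(u \right)} = 15 - 3 u$ ($r{\left(u \right)} = - 3 \left(u - 5\right) = - 3 \left(-5 + u\right) = 15 - 3 u$)
$b{\left(m \right)} = 2 m$
$f{\left(y,q \right)} = \frac{1}{15 - 3 y + 2 q}$ ($f{\left(y,q \right)} = \frac{1}{2 q - \left(-15 + 3 y\right)} = \frac{1}{15 - 3 y + 2 q}$)
$4 \left(9 + f{\left(5,2 \right)}\right) = 4 \left(9 + \frac{1}{15 - 15 + 2 \cdot 2}\right) = 4 \left(9 + \frac{1}{15 - 15 + 4}\right) = 4 \left(9 + \frac{1}{4}\right) = 4 \cdot \frac{37}{4} = 37$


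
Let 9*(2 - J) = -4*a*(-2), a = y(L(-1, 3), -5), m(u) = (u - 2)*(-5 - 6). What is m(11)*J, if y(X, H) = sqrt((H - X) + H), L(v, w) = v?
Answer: -198 + 264*I ≈ -198.0 + 264.0*I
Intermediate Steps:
m(u) = 22 - 11*u (m(u) = (-2 + u)*(-11) = 22 - 11*u)
y(X, H) = sqrt(-X + 2*H)
a = 3*I (a = sqrt(-1*(-1) + 2*(-5)) = sqrt(1 - 10) = sqrt(-9) = 3*I ≈ 3.0*I)
J = 2 - 8*I/3 (J = 2 - (-12*I)*(-2)/9 = 2 - 8*I/3 ≈ 2.0 - 2.6667*I)
m(11)*J = (22 - 11*11)*(2 - 8*I/3) = (22 - 121)*(2 - 8*I/3) = -99*(2 - 8*I/3) = -198 + 264*I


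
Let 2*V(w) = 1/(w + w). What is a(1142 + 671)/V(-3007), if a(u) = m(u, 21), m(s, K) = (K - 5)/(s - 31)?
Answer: -96224/891 ≈ -108.00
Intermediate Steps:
m(s, K) = (-5 + K)/(-31 + s)
a(u) = 16/(-31 + u) (a(u) = (-5 + 21)/(-31 + u) = 16/(-31 + u))
V(w) = 1/(4*w) (V(w) = 1/(2*(w + w)) = 1/(2*((2*w))) = (1/(2*w))/2 = 1/(4*w))
a(1142 + 671)/V(-3007) = (16/(-31 + (1142 + 671)))/(((1/4)/(-3007))) = (16/(-31 + 1813))/(((1/4)*(-1/3007))) = (16/1782)/(-1/12028) = (16*(1/1782))*(-12028) = (8/891)*(-12028) = -96224/891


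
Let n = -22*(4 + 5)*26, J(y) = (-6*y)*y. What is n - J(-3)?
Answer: -5094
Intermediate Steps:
J(y) = -6*y²
n = -5148 (n = -22*9*26 = -198*26 = -5148)
n - J(-3) = -5148 - (-6)*(-3)² = -5148 - (-6)*9 = -5148 - 1*(-54) = -5148 + 54 = -5094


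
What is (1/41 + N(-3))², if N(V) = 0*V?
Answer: 1/1681 ≈ 0.00059488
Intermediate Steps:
N(V) = 0
(1/41 + N(-3))² = (1/41 + 0)² = (1/41)² = 1/1681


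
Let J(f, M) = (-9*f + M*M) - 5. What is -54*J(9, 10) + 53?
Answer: -703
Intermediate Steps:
J(f, M) = -5 + M**2 - 9*f (J(f, M) = (-9*f + M**2) - 5 = (M**2 - 9*f) - 5 = -5 + M**2 - 9*f)
-54*J(9, 10) + 53 = -54*(-5 + 10**2 - 9*9) + 53 = -54*(-5 + 100 - 81) + 53 = -54*14 + 53 = -756 + 53 = -703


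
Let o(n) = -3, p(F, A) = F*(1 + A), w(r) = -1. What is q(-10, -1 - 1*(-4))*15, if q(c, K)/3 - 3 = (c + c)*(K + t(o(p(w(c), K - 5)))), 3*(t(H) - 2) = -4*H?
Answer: -7965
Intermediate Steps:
t(H) = 2 - 4*H/3 (t(H) = 2 + (-4*H)/3 = 2 - 4*H/3)
q(c, K) = 9 + 6*c*(6 + K) (q(c, K) = 9 + 3*((c + c)*(K + (2 - 4/3*(-3)))) = 9 + 3*((2*c)*(K + (2 + 4))) = 9 + 3*((2*c)*(K + 6)) = 9 + 3*((2*c)*(6 + K)) = 9 + 3*(2*c*(6 + K)) = 9 + 6*c*(6 + K))
q(-10, -1 - 1*(-4))*15 = (9 + 36*(-10) + 6*(-1 - 1*(-4))*(-10))*15 = (9 - 360 + 6*(-1 + 4)*(-10))*15 = (9 - 360 + 6*3*(-10))*15 = (9 - 360 - 180)*15 = -531*15 = -7965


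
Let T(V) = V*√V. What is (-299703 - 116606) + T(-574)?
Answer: -416309 - 574*I*√574 ≈ -4.1631e+5 - 13752.0*I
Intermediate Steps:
T(V) = V^(3/2)
(-299703 - 116606) + T(-574) = (-299703 - 116606) + (-574)^(3/2) = -416309 - 574*I*√574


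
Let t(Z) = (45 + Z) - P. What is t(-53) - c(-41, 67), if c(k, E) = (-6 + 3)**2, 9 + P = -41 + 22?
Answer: 11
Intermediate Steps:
P = -28 (P = -9 + (-41 + 22) = -9 - 19 = -28)
c(k, E) = 9 (c(k, E) = (-3)**2 = 9)
t(Z) = 73 + Z (t(Z) = (45 + Z) - 1*(-28) = (45 + Z) + 28 = 73 + Z)
t(-53) - c(-41, 67) = (73 - 53) - 1*9 = 20 - 9 = 11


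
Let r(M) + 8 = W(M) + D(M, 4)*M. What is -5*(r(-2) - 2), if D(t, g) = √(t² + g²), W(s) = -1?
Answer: 55 + 20*√5 ≈ 99.721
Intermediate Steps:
D(t, g) = √(g² + t²)
r(M) = -9 + M*√(16 + M²) (r(M) = -8 + (-1 + √(4² + M²)*M) = -8 + (-1 + √(16 + M²)*M) = -8 + (-1 + M*√(16 + M²)) = -9 + M*√(16 + M²))
-5*(r(-2) - 2) = -5*((-9 - 2*√(16 + (-2)²)) - 2) = -5*((-9 - 2*√(16 + 4)) - 2) = -5*((-9 - 4*√5) - 2) = -5*(-11 - 4*√5) = 55 + 20*√5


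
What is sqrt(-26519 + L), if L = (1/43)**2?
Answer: I*sqrt(49033630)/43 ≈ 162.85*I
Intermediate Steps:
L = 1/1849 (L = (1/43)**2 = 1/1849 ≈ 0.00054083)
sqrt(-26519 + L) = sqrt(-26519 + 1/1849) = sqrt(-49033630/1849) = I*sqrt(49033630)/43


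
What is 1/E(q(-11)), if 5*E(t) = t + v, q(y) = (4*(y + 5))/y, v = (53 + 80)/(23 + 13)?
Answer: 1980/2327 ≈ 0.85088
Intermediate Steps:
v = 133/36 ≈ 3.6944
q(y) = (20 + 4*y)/y (q(y) = (4*(5 + y))/y = (20 + 4*y)/y)
E(t) = 133/180 + t/5 (E(t) = (t + 133/36)/5 = (133/36 + t)/5 = 133/180 + t/5)
1/E(q(-11)) = 1/(133/180 + (4 + 20/(-11))/5) = 1/(133/180 + (4 + 20*(-1/11))/5) = 1/(133/180 + (4 - 20/11)/5) = 1/(133/180 + (⅕)*(24/11)) = 1/(133/180 + 24/55) = 1/(2327/1980) = 1980/2327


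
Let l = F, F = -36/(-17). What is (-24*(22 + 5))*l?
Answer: -23328/17 ≈ -1372.2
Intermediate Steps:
F = 36/17 (F = -36*(-1/17) = 36/17 ≈ 2.1176)
l = 36/17 ≈ 2.1176
(-24*(22 + 5))*l = -24*(22 + 5)*(36/17) = -24*27*(36/17) = -648*36/17 = -23328/17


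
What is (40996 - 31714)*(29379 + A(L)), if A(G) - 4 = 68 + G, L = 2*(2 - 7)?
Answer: 273271362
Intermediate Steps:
L = -10 (L = 2*(-5) = -10)
A(G) = 72 + G (A(G) = 4 + (68 + G) = 72 + G)
(40996 - 31714)*(29379 + A(L)) = (40996 - 31714)*(29379 + (72 - 10)) = 9282*(29379 + 62) = 9282*29441 = 273271362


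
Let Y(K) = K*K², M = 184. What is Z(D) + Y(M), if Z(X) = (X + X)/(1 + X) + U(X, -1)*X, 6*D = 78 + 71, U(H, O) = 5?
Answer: 5793555983/930 ≈ 6.2296e+6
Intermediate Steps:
Y(K) = K³
D = 149/6 (D = (78 + 71)/6 = (⅙)*149 = 149/6 ≈ 24.833)
Z(X) = 5*X + 2*X/(1 + X) (Z(X) = (X + X)/(1 + X) + 5*X = (2*X)/(1 + X) + 5*X = 2*X/(1 + X) + 5*X = 5*X + 2*X/(1 + X))
Z(D) + Y(M) = 149*(7 + 5*(149/6))/(6*(1 + 149/6)) + 184³ = 149*(7 + 745/6)/(6*(155/6)) + 6229504 = (149/6)*(6/155)*(787/6) + 6229504 = 117263/930 + 6229504 = 5793555983/930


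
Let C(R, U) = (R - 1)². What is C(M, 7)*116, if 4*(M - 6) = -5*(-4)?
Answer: 11600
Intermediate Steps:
M = 11 (M = 6 + (-5*(-4))/4 = 6 + (¼)*20 = 6 + 5 = 11)
C(R, U) = (-1 + R)²
C(M, 7)*116 = (-1 + 11)²*116 = 10²*116 = 100*116 = 11600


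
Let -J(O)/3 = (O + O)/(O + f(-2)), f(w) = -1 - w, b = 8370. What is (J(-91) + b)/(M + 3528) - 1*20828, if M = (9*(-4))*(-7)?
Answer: -1180822141/56700 ≈ -20826.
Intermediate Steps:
J(O) = -6*O/(1 + O) (J(O) = -3*(O + O)/(O + (-1 - 1*(-2))) = -3*2*O/(O + (-1 + 2)) = -3*2*O/(O + 1) = -3*2*O/(1 + O) = -6*O/(1 + O))
M = 252 (M = -36*(-7) = 252)
(J(-91) + b)/(M + 3528) - 1*20828 = (-6*(-91)/(1 - 91) + 8370)/(252 + 3528) - 1*20828 = (-6*(-91)/(-90) + 8370)/3780 - 20828 = (-6*(-91)*(-1/90) + 8370)*(1/3780) - 20828 = (-91/15 + 8370)*(1/3780) - 20828 = (125459/15)*(1/3780) - 20828 = 125459/56700 - 20828 = -1180822141/56700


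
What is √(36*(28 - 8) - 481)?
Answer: √239 ≈ 15.460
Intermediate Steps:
√(36*(28 - 8) - 481) = √(36*20 - 481) = √(720 - 481) = √239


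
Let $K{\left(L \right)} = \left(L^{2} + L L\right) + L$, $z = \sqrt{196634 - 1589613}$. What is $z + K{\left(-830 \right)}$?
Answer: $1376970 + i \sqrt{1392979} \approx 1.377 \cdot 10^{6} + 1180.2 i$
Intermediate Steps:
$z = i \sqrt{1392979}$ ($z = \sqrt{-1392979} = i \sqrt{1392979} \approx 1180.2 i$)
$K{\left(L \right)} = L + 2 L^{2}$ ($K{\left(L \right)} = \left(L^{2} + L^{2}\right) + L = 2 L^{2} + L = L + 2 L^{2}$)
$z + K{\left(-830 \right)} = i \sqrt{1392979} - 830 \left(1 + 2 \left(-830\right)\right) = i \sqrt{1392979} - 830 \left(1 - 1660\right) = i \sqrt{1392979} - -1376970 = i \sqrt{1392979} + 1376970 = 1376970 + i \sqrt{1392979}$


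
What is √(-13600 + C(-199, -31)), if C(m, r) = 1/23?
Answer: I*√7194377/23 ≈ 116.62*I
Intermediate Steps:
C(m, r) = 1/23
√(-13600 + C(-199, -31)) = √(-13600 + 1/23) = √(-312799/23) = I*√7194377/23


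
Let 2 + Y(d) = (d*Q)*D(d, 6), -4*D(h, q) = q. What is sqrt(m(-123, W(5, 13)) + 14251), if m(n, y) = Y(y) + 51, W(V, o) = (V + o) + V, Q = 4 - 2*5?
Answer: sqrt(14507) ≈ 120.45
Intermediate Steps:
Q = -6 (Q = 4 - 10 = -6)
W(V, o) = o + 2*V
D(h, q) = -q/4
Y(d) = -2 + 9*d (Y(d) = -2 + (d*(-6))*(-1/4*6) = -2 - 6*d*(-3/2) = -2 + 9*d)
m(n, y) = 49 + 9*y (m(n, y) = (-2 + 9*y) + 51 = 49 + 9*y)
sqrt(m(-123, W(5, 13)) + 14251) = sqrt((49 + 9*(13 + 2*5)) + 14251) = sqrt((49 + 9*(13 + 10)) + 14251) = sqrt((49 + 9*23) + 14251) = sqrt((49 + 207) + 14251) = sqrt(256 + 14251) = sqrt(14507)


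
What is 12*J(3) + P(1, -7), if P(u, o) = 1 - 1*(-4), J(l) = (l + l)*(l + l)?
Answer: 437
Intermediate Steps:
J(l) = 4*l² (J(l) = (2*l)*(2*l) = 4*l²)
P(u, o) = 5 (P(u, o) = 1 + 4 = 5)
12*J(3) + P(1, -7) = 12*(4*3²) + 5 = 12*(4*9) + 5 = 12*36 + 5 = 432 + 5 = 437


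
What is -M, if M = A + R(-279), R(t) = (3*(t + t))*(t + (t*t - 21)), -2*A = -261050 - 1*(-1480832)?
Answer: 130413525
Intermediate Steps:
A = -609891 (A = -(-261050 - 1*(-1480832))/2 = -(-261050 + 1480832)/2 = -½*1219782 = -609891)
R(t) = 6*t*(-21 + t + t²) (R(t) = (3*(2*t))*(t + (t² - 21)) = (6*t)*(t + (-21 + t²)) = (6*t)*(-21 + t + t²) = 6*t*(-21 + t + t²))
M = -130413525 (M = -609891 + 6*(-279)*(-21 - 279 + (-279)²) = -609891 + 6*(-279)*(-21 - 279 + 77841) = -609891 + 6*(-279)*77541 = -609891 - 129803634 = -130413525)
-M = -1*(-130413525) = 130413525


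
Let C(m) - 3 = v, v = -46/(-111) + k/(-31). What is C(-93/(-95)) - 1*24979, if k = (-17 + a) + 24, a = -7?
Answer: -2772290/111 ≈ -24976.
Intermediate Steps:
k = 0 (k = (-17 - 7) + 24 = -24 + 24 = 0)
v = 46/111 (v = -46/(-111) + 0/(-31) = -46*(-1/111) + 0*(-1/31) = 46/111 + 0 = 46/111 ≈ 0.41441)
C(m) = 379/111 (C(m) = 3 + 46/111 = 379/111)
C(-93/(-95)) - 1*24979 = 379/111 - 1*24979 = 379/111 - 24979 = -2772290/111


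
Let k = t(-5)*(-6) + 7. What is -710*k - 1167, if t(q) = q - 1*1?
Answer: -31697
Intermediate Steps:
t(q) = -1 + q (t(q) = q - 1 = -1 + q)
k = 43 (k = (-1 - 5)*(-6) + 7 = -6*(-6) + 7 = 36 + 7 = 43)
-710*k - 1167 = -710*43 - 1167 = -30530 - 1167 = -31697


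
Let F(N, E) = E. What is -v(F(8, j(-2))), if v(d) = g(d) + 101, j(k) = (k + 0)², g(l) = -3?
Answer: -98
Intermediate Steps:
j(k) = k²
v(d) = 98 (v(d) = -3 + 101 = 98)
-v(F(8, j(-2))) = -1*98 = -98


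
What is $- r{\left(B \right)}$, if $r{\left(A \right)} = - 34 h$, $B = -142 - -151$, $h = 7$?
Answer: $238$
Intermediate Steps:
$B = 9$ ($B = -142 + 151 = 9$)
$r{\left(A \right)} = -238$ ($r{\left(A \right)} = \left(-34\right) 7 = -238$)
$- r{\left(B \right)} = \left(-1\right) \left(-238\right) = 238$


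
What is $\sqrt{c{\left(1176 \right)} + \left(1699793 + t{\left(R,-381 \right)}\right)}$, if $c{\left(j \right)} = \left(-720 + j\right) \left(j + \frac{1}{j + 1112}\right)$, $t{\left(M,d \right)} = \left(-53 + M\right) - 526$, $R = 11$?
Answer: $\frac{\sqrt{182853420178}}{286} \approx 1495.2$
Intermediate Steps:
$t{\left(M,d \right)} = -579 + M$
$c{\left(j \right)} = \left(-720 + j\right) \left(j + \frac{1}{1112 + j}\right)$
$\sqrt{c{\left(1176 \right)} + \left(1699793 + t{\left(R,-381 \right)}\right)} = \sqrt{\frac{-720 + 1176^{3} - 941551464 + 392 \cdot 1176^{2}}{1112 + 1176} + \left(1699793 + \left(-579 + 11\right)\right)} = \sqrt{\frac{-720 + 1626379776 - 941551464 + 392 \cdot 1382976}{2288} + \left(1699793 - 568\right)} = \sqrt{\frac{-720 + 1626379776 - 941551464 + 542126592}{2288} + 1699225} = \sqrt{\frac{1}{2288} \cdot 1226954184 + 1699225} = \sqrt{\frac{153369273}{286} + 1699225} = \sqrt{\frac{639347623}{286}} = \frac{\sqrt{182853420178}}{286}$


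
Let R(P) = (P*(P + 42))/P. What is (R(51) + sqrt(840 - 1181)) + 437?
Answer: 530 + I*sqrt(341) ≈ 530.0 + 18.466*I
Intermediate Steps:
R(P) = 42 + P (R(P) = (P*(42 + P))/P = 42 + P)
(R(51) + sqrt(840 - 1181)) + 437 = ((42 + 51) + sqrt(840 - 1181)) + 437 = (93 + sqrt(-341)) + 437 = (93 + I*sqrt(341)) + 437 = 530 + I*sqrt(341)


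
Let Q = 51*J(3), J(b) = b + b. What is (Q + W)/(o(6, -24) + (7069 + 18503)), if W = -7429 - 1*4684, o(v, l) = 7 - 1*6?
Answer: -11807/25573 ≈ -0.46170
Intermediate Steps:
o(v, l) = 1 (o(v, l) = 7 - 6 = 1)
W = -12113 (W = -7429 - 4684 = -12113)
J(b) = 2*b
Q = 306 (Q = 51*(2*3) = 51*6 = 306)
(Q + W)/(o(6, -24) + (7069 + 18503)) = (306 - 12113)/(1 + (7069 + 18503)) = -11807/(1 + 25572) = -11807/25573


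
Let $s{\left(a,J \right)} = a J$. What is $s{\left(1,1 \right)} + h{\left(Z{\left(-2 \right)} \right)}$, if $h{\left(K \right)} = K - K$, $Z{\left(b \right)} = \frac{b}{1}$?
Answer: $1$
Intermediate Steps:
$Z{\left(b \right)} = b$ ($Z{\left(b \right)} = b 1 = b$)
$h{\left(K \right)} = 0$
$s{\left(a,J \right)} = J a$
$s{\left(1,1 \right)} + h{\left(Z{\left(-2 \right)} \right)} = 1 \cdot 1 + 0 = 1 + 0 = 1$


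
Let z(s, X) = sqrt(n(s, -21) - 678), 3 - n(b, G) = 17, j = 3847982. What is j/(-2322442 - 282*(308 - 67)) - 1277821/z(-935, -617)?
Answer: -1923991/1195202 + 1277821*I*sqrt(173)/346 ≈ -1.6098 + 48575.0*I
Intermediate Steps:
n(b, G) = -14 (n(b, G) = 3 - 1*17 = 3 - 17 = -14)
z(s, X) = 2*I*sqrt(173) (z(s, X) = sqrt(-14 - 678) = sqrt(-692) = 2*I*sqrt(173))
j/(-2322442 - 282*(308 - 67)) - 1277821/z(-935, -617) = 3847982/(-2322442 - 282*(308 - 67)) - 1277821*(-I*sqrt(173)/346) = 3847982/(-2322442 - 282*241) - (-1277821)*I*sqrt(173)/346 = 3847982/(-2322442 - 67962) + 1277821*I*sqrt(173)/346 = 3847982/(-2390404) + 1277821*I*sqrt(173)/346 = 3847982*(-1/2390404) + 1277821*I*sqrt(173)/346 = -1923991/1195202 + 1277821*I*sqrt(173)/346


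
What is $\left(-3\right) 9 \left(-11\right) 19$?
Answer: $5643$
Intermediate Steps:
$\left(-3\right) 9 \left(-11\right) 19 = \left(-27\right) \left(-11\right) 19 = 297 \cdot 19 = 5643$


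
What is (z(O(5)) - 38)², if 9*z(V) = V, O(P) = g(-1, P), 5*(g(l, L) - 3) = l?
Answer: 2876416/2025 ≈ 1420.5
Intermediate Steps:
g(l, L) = 3 + l/5
O(P) = 14/5 (O(P) = 3 + (⅕)*(-1) = 3 - ⅕ = 14/5)
z(V) = V/9
(z(O(5)) - 38)² = ((⅑)*(14/5) - 38)² = (14/45 - 38)² = (-1696/45)² = 2876416/2025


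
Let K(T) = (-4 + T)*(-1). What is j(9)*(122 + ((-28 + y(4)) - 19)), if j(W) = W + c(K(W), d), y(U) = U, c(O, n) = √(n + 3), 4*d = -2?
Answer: 711 + 79*√10/2 ≈ 835.91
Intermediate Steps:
d = -½ (d = (¼)*(-2) = -½ ≈ -0.50000)
K(T) = 4 - T
c(O, n) = √(3 + n)
j(W) = W + √10/2 (j(W) = W + √(3 - ½) = W + √(5/2) = W + √10/2)
j(9)*(122 + ((-28 + y(4)) - 19)) = (9 + √10/2)*(122 + ((-28 + 4) - 19)) = (9 + √10/2)*(122 + (-24 - 19)) = (9 + √10/2)*(122 - 43) = (9 + √10/2)*79 = 711 + 79*√10/2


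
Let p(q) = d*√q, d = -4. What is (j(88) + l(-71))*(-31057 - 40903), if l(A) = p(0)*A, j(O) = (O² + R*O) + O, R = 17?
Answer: -671242880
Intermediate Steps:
j(O) = O² + 18*O (j(O) = (O² + 17*O) + O = O² + 18*O)
p(q) = -4*√q
l(A) = 0 (l(A) = (-4*√0)*A = (-4*0)*A = 0*A = 0)
(j(88) + l(-71))*(-31057 - 40903) = (88*(18 + 88) + 0)*(-31057 - 40903) = (88*106 + 0)*(-71960) = (9328 + 0)*(-71960) = 9328*(-71960) = -671242880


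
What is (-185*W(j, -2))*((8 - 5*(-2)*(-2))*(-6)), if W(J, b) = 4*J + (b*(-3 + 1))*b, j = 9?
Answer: -372960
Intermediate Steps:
W(J, b) = -2*b**2 + 4*J (W(J, b) = 4*J + (b*(-2))*b = 4*J + (-2*b)*b = 4*J - 2*b**2 = -2*b**2 + 4*J)
(-185*W(j, -2))*((8 - 5*(-2)*(-2))*(-6)) = (-185*(-2*(-2)**2 + 4*9))*((8 - 5*(-2)*(-2))*(-6)) = (-185*(-2*4 + 36))*((8 + 10*(-2))*(-6)) = (-185*(-8 + 36))*((8 - 20)*(-6)) = (-185*28)*(-12*(-6)) = -5180*72 = -372960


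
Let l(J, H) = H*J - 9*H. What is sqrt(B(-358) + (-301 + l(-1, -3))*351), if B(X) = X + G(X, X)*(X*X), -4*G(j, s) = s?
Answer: 3*sqrt(1263911) ≈ 3372.7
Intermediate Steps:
G(j, s) = -s/4
B(X) = X - X**3/4 (B(X) = X + (-X/4)*(X*X) = X + (-X/4)*X**2 = X - X**3/4)
l(J, H) = -9*H + H*J
sqrt(B(-358) + (-301 + l(-1, -3))*351) = sqrt((-358 - 1/4*(-358)**3) + (-301 - 3*(-9 - 1))*351) = sqrt((-358 - 1/4*(-45882712)) + (-301 - 3*(-10))*351) = sqrt((-358 + 11470678) + (-301 + 30)*351) = sqrt(11470320 - 271*351) = sqrt(11470320 - 95121) = sqrt(11375199) = 3*sqrt(1263911)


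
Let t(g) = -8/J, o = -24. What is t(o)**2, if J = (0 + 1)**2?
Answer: 64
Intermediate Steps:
J = 1 (J = 1**2 = 1)
t(g) = -8 (t(g) = -8/1 = -8*1 = -8)
t(o)**2 = (-8)**2 = 64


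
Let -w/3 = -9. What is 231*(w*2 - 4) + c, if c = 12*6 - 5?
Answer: 11617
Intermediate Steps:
w = 27 (w = -3*(-9) = 27)
c = 67 (c = 72 - 5 = 67)
231*(w*2 - 4) + c = 231*(27*2 - 4) + 67 = 231*(54 - 4) + 67 = 231*50 + 67 = 11550 + 67 = 11617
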